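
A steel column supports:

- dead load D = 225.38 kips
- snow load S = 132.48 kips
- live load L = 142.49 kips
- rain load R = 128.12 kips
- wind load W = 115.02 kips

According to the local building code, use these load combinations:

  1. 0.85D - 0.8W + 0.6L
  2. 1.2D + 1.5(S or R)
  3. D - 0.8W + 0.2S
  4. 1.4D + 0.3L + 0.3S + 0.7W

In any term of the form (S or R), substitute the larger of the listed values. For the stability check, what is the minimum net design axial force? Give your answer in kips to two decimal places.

159.86 kips

(S or R) → S = 132.48 kips.
1. 0.85(225.38) - 0.8(115.02) + 0.6(142.49) = 185.05
2. 1.2(225.38) + 1.5(132.48) = 469.18
3. 1.0(225.38) - 0.8(115.02) + 0.2(132.48) = 159.86
4. 1.4(225.38) + 0.3(142.49) + 0.3(132.48) + 0.7(115.02) = 478.54
Combination 3 gives the minimum: 159.86 kips.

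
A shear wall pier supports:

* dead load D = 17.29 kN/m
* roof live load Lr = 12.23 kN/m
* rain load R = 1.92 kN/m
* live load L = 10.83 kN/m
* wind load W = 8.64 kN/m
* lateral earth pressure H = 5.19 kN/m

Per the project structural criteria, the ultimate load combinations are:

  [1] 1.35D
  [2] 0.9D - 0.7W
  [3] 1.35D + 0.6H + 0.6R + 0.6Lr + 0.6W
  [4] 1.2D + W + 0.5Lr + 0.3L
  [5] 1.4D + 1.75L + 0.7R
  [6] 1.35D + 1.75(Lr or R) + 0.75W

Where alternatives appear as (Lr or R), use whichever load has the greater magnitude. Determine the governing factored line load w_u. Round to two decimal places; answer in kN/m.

(Lr or R) → Lr = 12.23 kN/m.
[1] 1.35(17.29) = 23.34
[2] 0.9(17.29) - 0.7(8.64) = 15.56 - 6.05 = 9.51
[3] 1.35(17.29) + 0.6(5.19) + 0.6(1.92) + 0.6(12.23) + 0.6(8.64) = 40.13
[4] 1.2(17.29) + 1.0(8.64) + 0.5(12.23) + 0.3(10.83) = 38.75
[5] 1.4(17.29) + 1.75(10.83) + 0.7(1.92) = 24.21 + 18.95 + 1.34 = 44.50
[6] 1.35(17.29) + 1.75(12.23) + 0.75(8.64) = 23.34 + 21.40 + 6.48 = 51.22
Combination 6 governs: w_u = 51.22 kN/m.

51.22 kN/m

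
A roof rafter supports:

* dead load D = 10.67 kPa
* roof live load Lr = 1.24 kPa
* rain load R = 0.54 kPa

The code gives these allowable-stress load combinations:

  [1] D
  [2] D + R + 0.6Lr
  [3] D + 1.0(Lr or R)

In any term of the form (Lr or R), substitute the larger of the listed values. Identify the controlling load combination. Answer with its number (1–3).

Combination 2

(Lr or R) → Lr = 1.24 kPa.
[1] 1.0(10.67) = 10.67
[2] 1.0(10.67) + 1.0(0.54) + 0.6(1.24) = 11.95
[3] 1.0(10.67) + 1.0(1.24) = 11.91
The largest value is 11.95 kPa from combination 2.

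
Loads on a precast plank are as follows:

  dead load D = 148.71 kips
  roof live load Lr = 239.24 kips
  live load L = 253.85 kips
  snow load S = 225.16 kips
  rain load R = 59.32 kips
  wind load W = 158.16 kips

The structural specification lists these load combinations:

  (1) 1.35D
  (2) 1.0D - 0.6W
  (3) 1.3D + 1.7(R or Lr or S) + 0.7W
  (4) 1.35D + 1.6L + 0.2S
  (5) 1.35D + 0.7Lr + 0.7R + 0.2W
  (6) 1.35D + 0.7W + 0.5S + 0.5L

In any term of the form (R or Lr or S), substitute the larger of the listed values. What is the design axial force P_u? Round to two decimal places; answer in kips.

710.74 kips

(R or Lr or S) → Lr = 239.24 kips.
(1) 1.35(148.71) = 200.76
(2) 1.0(148.71) - 0.6(158.16) = 148.71 - 94.90 = 53.81
(3) 1.3(148.71) + 1.7(239.24) + 0.7(158.16) = 193.32 + 406.71 + 110.71 = 710.74
(4) 1.35(148.71) + 1.6(253.85) + 0.2(225.16) = 200.76 + 406.16 + 45.03 = 651.95
(5) 1.35(148.71) + 0.7(239.24) + 0.7(59.32) + 0.2(158.16) = 200.76 + 167.47 + 41.52 + 31.63 = 441.38
(6) 1.35(148.71) + 0.7(158.16) + 0.5(225.16) + 0.5(253.85) = 200.76 + 110.71 + 112.58 + 126.93 = 550.98
Maximum is from combination 3.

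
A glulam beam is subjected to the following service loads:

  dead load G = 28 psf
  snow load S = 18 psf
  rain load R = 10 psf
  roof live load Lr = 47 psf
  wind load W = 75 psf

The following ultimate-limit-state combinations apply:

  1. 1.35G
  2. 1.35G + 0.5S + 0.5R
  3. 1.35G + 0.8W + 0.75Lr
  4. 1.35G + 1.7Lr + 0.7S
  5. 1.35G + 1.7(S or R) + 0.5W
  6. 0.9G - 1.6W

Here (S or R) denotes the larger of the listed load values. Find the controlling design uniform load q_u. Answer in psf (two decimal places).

133.05 psf

(S or R) → S = 18 psf.
1. 1.35(28) = 37.80
2. 1.35(28) + 0.5(18) + 0.5(10) = 37.80 + 9.00 + 5.00 = 51.80
3. 1.35(28) + 0.8(75) + 0.75(47) = 37.80 + 60.00 + 35.25 = 133.05
4. 1.35(28) + 1.7(47) + 0.7(18) = 37.80 + 79.90 + 12.60 = 130.30
5. 1.35(28) + 1.7(18) + 0.5(75) = 37.80 + 30.60 + 37.50 = 105.90
6. 0.9(28) - 1.6(75) = 25.20 - 120.00 = -94.80
Maximum is from combination 3.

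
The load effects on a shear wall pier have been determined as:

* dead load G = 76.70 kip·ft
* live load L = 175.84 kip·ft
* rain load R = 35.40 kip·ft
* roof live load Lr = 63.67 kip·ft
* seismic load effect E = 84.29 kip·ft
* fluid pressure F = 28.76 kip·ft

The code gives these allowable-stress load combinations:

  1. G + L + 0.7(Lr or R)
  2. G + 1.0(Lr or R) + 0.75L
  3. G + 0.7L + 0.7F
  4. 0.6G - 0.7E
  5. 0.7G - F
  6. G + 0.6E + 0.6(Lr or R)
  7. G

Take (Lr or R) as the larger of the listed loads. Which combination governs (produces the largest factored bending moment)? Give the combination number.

(Lr or R) → Lr = 63.67 kip·ft.
1. 1.0(76.70) + 1.0(175.84) + 0.7(63.67) = 76.70 + 175.84 + 44.57 = 297.11
2. 1.0(76.70) + 1.0(63.67) + 0.75(175.84) = 76.70 + 63.67 + 131.88 = 272.25
3. 1.0(76.70) + 0.7(175.84) + 0.7(28.76) = 76.70 + 123.09 + 20.13 = 219.92
4. 0.6(76.70) - 0.7(84.29) = 46.02 - 59.00 = -12.98
5. 0.7(76.70) - 1.0(28.76) = 53.69 - 28.76 = 24.93
6. 1.0(76.70) + 0.6(84.29) + 0.6(63.67) = 165.48
7. 1.0(76.70) = 76.70
The largest value is 297.11 kip·ft from combination 1.

Combination 1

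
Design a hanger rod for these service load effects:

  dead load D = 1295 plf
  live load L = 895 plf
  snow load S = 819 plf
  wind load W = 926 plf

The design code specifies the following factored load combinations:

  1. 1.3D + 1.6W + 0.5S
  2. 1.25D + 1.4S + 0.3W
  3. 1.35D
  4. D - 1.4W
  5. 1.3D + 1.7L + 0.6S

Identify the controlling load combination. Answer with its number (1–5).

1. 1.3(1295) + 1.6(926) + 0.5(819) = 1683.50 + 1481.60 + 409.50 = 3574.60
2. 1.25(1295) + 1.4(819) + 0.3(926) = 1618.75 + 1146.60 + 277.80 = 3043.15
3. 1.35(1295) = 1748.25
4. 1.0(1295) - 1.4(926) = 1295.00 - 1296.40 = -1.40
5. 1.3(1295) + 1.7(895) + 0.6(819) = 1683.50 + 1521.50 + 491.40 = 3696.40
The largest value is 3696.40 plf from combination 5.

Combination 5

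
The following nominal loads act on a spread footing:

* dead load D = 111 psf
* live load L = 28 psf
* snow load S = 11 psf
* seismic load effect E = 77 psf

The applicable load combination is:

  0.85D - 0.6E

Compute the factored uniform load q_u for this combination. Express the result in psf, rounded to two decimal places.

48.15 psf

0.85(111) - 0.6(77) = 94.35 - 46.20 = 48.15
q_u = 48.15 psf.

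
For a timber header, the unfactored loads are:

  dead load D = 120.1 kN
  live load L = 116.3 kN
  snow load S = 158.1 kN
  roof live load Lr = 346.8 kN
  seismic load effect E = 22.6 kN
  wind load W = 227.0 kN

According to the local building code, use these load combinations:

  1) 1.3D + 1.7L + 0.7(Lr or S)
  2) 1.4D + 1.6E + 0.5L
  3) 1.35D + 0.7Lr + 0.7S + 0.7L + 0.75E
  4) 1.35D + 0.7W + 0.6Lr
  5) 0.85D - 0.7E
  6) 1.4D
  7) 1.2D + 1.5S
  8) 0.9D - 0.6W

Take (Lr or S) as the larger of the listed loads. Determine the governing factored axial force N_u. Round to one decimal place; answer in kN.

613.9 kN

(Lr or S) → Lr = 346.8 kN.
1) 1.3(120.1) + 1.7(116.3) + 0.7(346.8) = 156.1 + 197.7 + 242.8 = 596.6
2) 1.4(120.1) + 1.6(22.6) + 0.5(116.3) = 168.1 + 36.2 + 58.2 = 262.5
3) 1.35(120.1) + 0.7(346.8) + 0.7(158.1) + 0.7(116.3) + 0.75(22.6) = 613.9
4) 1.35(120.1) + 0.7(227.0) + 0.6(346.8) = 162.1 + 158.9 + 208.1 = 529.1
5) 0.85(120.1) - 0.7(22.6) = 102.1 - 15.8 = 86.3
6) 1.4(120.1) = 168.1
7) 1.2(120.1) + 1.5(158.1) = 144.1 + 237.2 = 381.3
8) 0.9(120.1) - 0.6(227.0) = 108.1 - 136.2 = -28.1
Maximum is from combination 3.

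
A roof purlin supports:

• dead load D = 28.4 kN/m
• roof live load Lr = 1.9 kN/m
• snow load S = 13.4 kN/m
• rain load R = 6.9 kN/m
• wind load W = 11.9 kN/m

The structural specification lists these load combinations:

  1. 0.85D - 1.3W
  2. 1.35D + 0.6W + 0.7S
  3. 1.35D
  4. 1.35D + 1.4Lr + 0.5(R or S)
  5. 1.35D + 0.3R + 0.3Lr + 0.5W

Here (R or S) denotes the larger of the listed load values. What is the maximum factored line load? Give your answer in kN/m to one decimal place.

54.9 kN/m

(R or S) → S = 13.4 kN/m.
1. 0.85(28.4) - 1.3(11.9) = 8.7
2. 1.35(28.4) + 0.6(11.9) + 0.7(13.4) = 54.9
3. 1.35(28.4) = 38.3
4. 1.35(28.4) + 1.4(1.9) + 0.5(13.4) = 47.7
5. 1.35(28.4) + 0.3(6.9) + 0.3(1.9) + 0.5(11.9) = 46.9
Combination 2 governs: w_u = 54.9 kN/m.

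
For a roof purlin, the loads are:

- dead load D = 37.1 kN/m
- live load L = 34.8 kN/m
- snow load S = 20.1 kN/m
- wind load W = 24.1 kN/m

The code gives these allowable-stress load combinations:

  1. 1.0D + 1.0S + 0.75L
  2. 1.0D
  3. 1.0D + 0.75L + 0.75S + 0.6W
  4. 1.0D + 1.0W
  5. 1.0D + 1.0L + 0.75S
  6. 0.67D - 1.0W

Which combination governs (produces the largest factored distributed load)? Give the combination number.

1. 1.0(37.1) + 1.0(20.1) + 0.75(34.8) = 37.10 + 20.10 + 26.10 = 83.30
2. 1.0(37.1) = 37.10
3. 1.0(37.1) + 0.75(34.8) + 0.75(20.1) + 0.6(24.1) = 37.10 + 26.10 + 15.08 + 14.46 = 92.74
4. 1.0(37.1) + 1.0(24.1) = 37.10 + 24.10 = 61.20
5. 1.0(37.1) + 1.0(34.8) + 0.75(20.1) = 37.10 + 34.80 + 15.08 = 86.98
6. 0.67(37.1) - 1.0(24.1) = 24.86 - 24.10 = 0.76
The largest value is 92.74 kN/m from combination 3.

Combination 3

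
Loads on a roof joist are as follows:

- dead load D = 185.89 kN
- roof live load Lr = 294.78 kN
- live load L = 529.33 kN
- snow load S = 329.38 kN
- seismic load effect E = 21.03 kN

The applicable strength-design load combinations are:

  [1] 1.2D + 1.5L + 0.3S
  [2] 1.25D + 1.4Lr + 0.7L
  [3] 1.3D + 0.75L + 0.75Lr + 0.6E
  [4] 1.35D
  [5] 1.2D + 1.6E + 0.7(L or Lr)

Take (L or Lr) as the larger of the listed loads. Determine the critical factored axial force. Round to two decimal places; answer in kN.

(L or Lr) → L = 529.33 kN.
[1] 1.2(185.89) + 1.5(529.33) + 0.3(329.38) = 223.07 + 794.00 + 98.81 = 1115.88
[2] 1.25(185.89) + 1.4(294.78) + 0.7(529.33) = 1015.59
[3] 1.3(185.89) + 0.75(529.33) + 0.75(294.78) + 0.6(21.03) = 872.36
[4] 1.35(185.89) = 250.95
[5] 1.2(185.89) + 1.6(21.03) + 0.7(529.33) = 223.07 + 33.65 + 370.53 = 627.25
The controlling combination is 1, giving 1115.88 kN.

1115.88 kN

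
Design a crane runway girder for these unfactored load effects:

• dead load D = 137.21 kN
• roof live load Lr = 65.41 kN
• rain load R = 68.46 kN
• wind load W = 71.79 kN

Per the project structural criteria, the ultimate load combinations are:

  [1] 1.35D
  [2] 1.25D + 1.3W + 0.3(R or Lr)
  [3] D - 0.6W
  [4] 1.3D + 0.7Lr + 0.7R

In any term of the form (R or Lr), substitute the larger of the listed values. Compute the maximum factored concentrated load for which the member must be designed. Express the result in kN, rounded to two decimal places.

285.38 kN

(R or Lr) → R = 68.46 kN.
[1] 1.35(137.21) = 185.23
[2] 1.25(137.21) + 1.3(71.79) + 0.3(68.46) = 171.51 + 93.33 + 20.54 = 285.38
[3] 1.0(137.21) - 0.6(71.79) = 137.21 - 43.07 = 94.14
[4] 1.3(137.21) + 0.7(65.41) + 0.7(68.46) = 178.37 + 45.79 + 47.92 = 272.08
Maximum is from combination 2.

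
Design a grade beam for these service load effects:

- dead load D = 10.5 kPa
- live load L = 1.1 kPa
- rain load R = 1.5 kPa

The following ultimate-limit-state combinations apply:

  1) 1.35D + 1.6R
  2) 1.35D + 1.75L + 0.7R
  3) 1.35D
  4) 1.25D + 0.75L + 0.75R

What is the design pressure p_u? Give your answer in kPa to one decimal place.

1) 1.35(10.5) + 1.6(1.5) = 14.2 + 2.4 = 16.6
2) 1.35(10.5) + 1.75(1.1) + 0.7(1.5) = 14.2 + 1.9 + 1.1 = 17.2
3) 1.35(10.5) = 14.2
4) 1.25(10.5) + 0.75(1.1) + 0.75(1.5) = 15.1
Maximum is from combination 2.

17.2 kPa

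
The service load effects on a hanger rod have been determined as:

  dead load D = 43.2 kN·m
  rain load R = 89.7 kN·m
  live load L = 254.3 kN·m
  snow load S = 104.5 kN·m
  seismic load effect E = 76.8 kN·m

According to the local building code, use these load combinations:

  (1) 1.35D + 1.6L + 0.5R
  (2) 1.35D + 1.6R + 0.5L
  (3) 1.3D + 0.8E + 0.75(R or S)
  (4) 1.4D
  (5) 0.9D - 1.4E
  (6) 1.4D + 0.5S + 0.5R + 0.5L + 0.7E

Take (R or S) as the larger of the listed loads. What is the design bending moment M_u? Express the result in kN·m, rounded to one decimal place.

510.1 kN·m

(R or S) → S = 104.5 kN·m.
(1) 1.35(43.2) + 1.6(254.3) + 0.5(89.7) = 58.3 + 406.9 + 44.9 = 510.1
(2) 1.35(43.2) + 1.6(89.7) + 0.5(254.3) = 58.3 + 143.5 + 127.2 = 329.0
(3) 1.3(43.2) + 0.8(76.8) + 0.75(104.5) = 56.2 + 61.4 + 78.4 = 196.0
(4) 1.4(43.2) = 60.5
(5) 0.9(43.2) - 1.4(76.8) = 38.9 - 107.5 = -68.6
(6) 1.4(43.2) + 0.5(104.5) + 0.5(89.7) + 0.5(254.3) + 0.7(76.8) = 338.5
The controlling combination is 1, giving 510.1 kN·m.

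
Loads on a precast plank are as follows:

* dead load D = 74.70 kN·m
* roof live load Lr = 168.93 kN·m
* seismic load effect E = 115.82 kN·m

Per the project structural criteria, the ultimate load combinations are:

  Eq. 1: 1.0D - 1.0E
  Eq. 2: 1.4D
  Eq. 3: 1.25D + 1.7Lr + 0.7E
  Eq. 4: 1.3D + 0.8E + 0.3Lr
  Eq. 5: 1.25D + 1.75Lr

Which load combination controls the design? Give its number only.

Eq. 1: 1.0(74.70) - 1.0(115.82) = 74.70 - 115.82 = -41.12
Eq. 2: 1.4(74.70) = 104.58
Eq. 3: 1.25(74.70) + 1.7(168.93) + 0.7(115.82) = 93.38 + 287.18 + 81.07 = 461.63
Eq. 4: 1.3(74.70) + 0.8(115.82) + 0.3(168.93) = 97.11 + 92.66 + 50.68 = 240.45
Eq. 5: 1.25(74.70) + 1.75(168.93) = 389.00
The largest value is 461.63 kN·m from combination 3.

Combination 3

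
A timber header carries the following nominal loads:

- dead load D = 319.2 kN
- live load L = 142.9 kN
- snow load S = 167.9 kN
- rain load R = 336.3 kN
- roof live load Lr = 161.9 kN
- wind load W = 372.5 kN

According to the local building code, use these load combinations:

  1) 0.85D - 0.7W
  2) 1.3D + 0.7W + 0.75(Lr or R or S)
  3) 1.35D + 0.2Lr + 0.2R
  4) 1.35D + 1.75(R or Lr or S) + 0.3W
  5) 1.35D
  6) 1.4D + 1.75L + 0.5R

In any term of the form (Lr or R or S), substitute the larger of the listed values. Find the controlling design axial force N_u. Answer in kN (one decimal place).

1131.2 kN

(Lr or R or S) → R = 336.3 kN; (R or Lr or S) → R = 336.3 kN.
1) 0.85(319.2) - 0.7(372.5) = 10.6
2) 1.3(319.2) + 0.7(372.5) + 0.75(336.3) = 927.9
3) 1.35(319.2) + 0.2(161.9) + 0.2(336.3) = 530.6
4) 1.35(319.2) + 1.75(336.3) + 0.3(372.5) = 1131.2
5) 1.35(319.2) = 430.9
6) 1.4(319.2) + 1.75(142.9) + 0.5(336.3) = 865.1
The controlling combination is 4, giving 1131.2 kN.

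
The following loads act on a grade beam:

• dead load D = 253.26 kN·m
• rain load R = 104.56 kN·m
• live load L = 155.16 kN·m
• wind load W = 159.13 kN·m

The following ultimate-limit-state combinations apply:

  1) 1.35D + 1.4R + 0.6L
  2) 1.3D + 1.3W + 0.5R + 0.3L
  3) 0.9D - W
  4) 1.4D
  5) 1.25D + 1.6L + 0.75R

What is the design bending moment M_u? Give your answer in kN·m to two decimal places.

643.25 kN·m

1) 1.35(253.26) + 1.4(104.56) + 0.6(155.16) = 341.90 + 146.38 + 93.10 = 581.38
2) 1.3(253.26) + 1.3(159.13) + 0.5(104.56) + 0.3(155.16) = 329.24 + 206.87 + 52.28 + 46.55 = 634.94
3) 0.9(253.26) - 1.0(159.13) = 227.93 - 159.13 = 68.80
4) 1.4(253.26) = 354.56
5) 1.25(253.26) + 1.6(155.16) + 0.75(104.56) = 643.25
Maximum is from combination 5.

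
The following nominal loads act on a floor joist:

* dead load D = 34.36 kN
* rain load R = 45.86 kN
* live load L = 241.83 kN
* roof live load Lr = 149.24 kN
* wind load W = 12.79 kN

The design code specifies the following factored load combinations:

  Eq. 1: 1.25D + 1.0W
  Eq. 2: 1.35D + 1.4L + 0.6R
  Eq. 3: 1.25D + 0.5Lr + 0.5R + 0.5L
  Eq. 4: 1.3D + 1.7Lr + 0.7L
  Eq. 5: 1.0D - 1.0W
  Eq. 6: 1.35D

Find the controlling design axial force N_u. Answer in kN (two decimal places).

467.66 kN

Eq. 1: 1.25(34.36) + 1.0(12.79) = 42.95 + 12.79 = 55.74
Eq. 2: 1.35(34.36) + 1.4(241.83) + 0.6(45.86) = 412.46
Eq. 3: 1.25(34.36) + 0.5(149.24) + 0.5(45.86) + 0.5(241.83) = 42.95 + 74.62 + 22.93 + 120.92 = 261.42
Eq. 4: 1.3(34.36) + 1.7(149.24) + 0.7(241.83) = 44.67 + 253.71 + 169.28 = 467.66
Eq. 5: 1.0(34.36) - 1.0(12.79) = 34.36 - 12.79 = 21.57
Eq. 6: 1.35(34.36) = 46.39
Maximum is from combination 4.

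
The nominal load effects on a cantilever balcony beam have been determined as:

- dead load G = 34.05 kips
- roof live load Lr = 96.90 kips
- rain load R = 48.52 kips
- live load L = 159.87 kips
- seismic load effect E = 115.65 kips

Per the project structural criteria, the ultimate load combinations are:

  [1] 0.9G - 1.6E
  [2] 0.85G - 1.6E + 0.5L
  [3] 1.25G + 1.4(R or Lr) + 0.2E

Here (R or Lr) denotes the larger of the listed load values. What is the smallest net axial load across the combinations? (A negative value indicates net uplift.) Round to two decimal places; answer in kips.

(R or Lr) → Lr = 96.90 kips.
[1] 0.9(34.05) - 1.6(115.65) = -154.40
[2] 0.85(34.05) - 1.6(115.65) + 0.5(159.87) = 28.94 - 185.04 + 79.94 = -76.16
[3] 1.25(34.05) + 1.4(96.90) + 0.2(115.65) = 42.56 + 135.66 + 23.13 = 201.35
Combination 1 gives the minimum: -154.40 kips.

-154.40 kips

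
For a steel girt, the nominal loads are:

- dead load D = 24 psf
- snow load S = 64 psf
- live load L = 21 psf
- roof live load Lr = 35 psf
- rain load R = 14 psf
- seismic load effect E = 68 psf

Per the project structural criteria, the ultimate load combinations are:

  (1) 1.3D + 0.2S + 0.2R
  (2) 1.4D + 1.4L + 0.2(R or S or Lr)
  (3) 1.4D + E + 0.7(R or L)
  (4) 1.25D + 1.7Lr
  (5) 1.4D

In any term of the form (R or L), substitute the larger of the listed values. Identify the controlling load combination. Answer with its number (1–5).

(R or S or Lr) → S = 64 psf; (R or L) → L = 21 psf.
(1) 1.3(24) + 0.2(64) + 0.2(14) = 31.20 + 12.80 + 2.80 = 46.80
(2) 1.4(24) + 1.4(21) + 0.2(64) = 33.60 + 29.40 + 12.80 = 75.80
(3) 1.4(24) + 1.0(68) + 0.7(21) = 33.60 + 68.00 + 14.70 = 116.30
(4) 1.25(24) + 1.7(35) = 30.00 + 59.50 = 89.50
(5) 1.4(24) = 33.60
The largest value is 116.30 psf from combination 3.

Combination 3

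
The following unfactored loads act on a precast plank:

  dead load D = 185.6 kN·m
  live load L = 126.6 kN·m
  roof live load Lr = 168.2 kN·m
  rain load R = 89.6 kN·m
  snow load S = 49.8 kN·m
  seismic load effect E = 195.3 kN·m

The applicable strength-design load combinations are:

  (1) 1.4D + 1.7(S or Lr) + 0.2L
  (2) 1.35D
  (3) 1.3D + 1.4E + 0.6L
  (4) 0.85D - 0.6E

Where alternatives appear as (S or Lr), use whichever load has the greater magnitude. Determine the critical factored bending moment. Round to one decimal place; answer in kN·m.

590.7 kN·m

(S or Lr) → Lr = 168.2 kN·m.
(1) 1.4(185.6) + 1.7(168.2) + 0.2(126.6) = 571.1
(2) 1.35(185.6) = 250.6
(3) 1.3(185.6) + 1.4(195.3) + 0.6(126.6) = 241.3 + 273.4 + 76.0 = 590.7
(4) 0.85(185.6) - 0.6(195.3) = 157.8 - 117.2 = 40.6
The controlling combination is 3, giving 590.7 kN·m.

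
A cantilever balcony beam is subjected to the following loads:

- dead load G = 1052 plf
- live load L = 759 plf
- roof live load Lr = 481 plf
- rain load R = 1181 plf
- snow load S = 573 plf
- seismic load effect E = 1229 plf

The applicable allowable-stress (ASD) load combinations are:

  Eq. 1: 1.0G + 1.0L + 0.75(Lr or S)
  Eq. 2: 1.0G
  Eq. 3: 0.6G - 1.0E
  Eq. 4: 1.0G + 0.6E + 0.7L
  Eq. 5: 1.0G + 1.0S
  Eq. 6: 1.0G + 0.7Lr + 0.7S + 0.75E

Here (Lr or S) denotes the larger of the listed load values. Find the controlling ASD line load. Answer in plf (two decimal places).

(Lr or S) → S = 573 plf.
Eq. 1: 1.0(1052) + 1.0(759) + 0.75(573) = 1052.00 + 759.00 + 429.75 = 2240.75
Eq. 2: 1.0(1052) = 1052.00
Eq. 3: 0.6(1052) - 1.0(1229) = 631.20 - 1229.00 = -597.80
Eq. 4: 1.0(1052) + 0.6(1229) + 0.7(759) = 1052.00 + 737.40 + 531.30 = 2320.70
Eq. 5: 1.0(1052) + 1.0(573) = 1052.00 + 573.00 = 1625.00
Eq. 6: 1.0(1052) + 0.7(481) + 0.7(573) + 0.75(1229) = 1052.00 + 336.70 + 401.10 + 921.75 = 2711.55
The controlling combination is 6, giving 2711.55 plf.

2711.55 plf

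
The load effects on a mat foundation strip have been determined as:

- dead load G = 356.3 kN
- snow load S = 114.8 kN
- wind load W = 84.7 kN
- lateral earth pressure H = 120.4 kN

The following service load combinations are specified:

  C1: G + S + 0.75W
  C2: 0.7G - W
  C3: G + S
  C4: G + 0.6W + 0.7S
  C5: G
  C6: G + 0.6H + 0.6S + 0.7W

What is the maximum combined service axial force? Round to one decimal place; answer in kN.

C1: 1.0(356.3) + 1.0(114.8) + 0.75(84.7) = 356.3 + 114.8 + 63.5 = 534.6
C2: 0.7(356.3) - 1.0(84.7) = 249.4 - 84.7 = 164.7
C3: 1.0(356.3) + 1.0(114.8) = 356.3 + 114.8 = 471.1
C4: 1.0(356.3) + 0.6(84.7) + 0.7(114.8) = 356.3 + 50.8 + 80.4 = 487.5
C5: 1.0(356.3) = 356.3
C6: 1.0(356.3) + 0.6(120.4) + 0.6(114.8) + 0.7(84.7) = 356.3 + 72.2 + 68.9 + 59.3 = 556.7
Maximum is from combination 6.

556.7 kN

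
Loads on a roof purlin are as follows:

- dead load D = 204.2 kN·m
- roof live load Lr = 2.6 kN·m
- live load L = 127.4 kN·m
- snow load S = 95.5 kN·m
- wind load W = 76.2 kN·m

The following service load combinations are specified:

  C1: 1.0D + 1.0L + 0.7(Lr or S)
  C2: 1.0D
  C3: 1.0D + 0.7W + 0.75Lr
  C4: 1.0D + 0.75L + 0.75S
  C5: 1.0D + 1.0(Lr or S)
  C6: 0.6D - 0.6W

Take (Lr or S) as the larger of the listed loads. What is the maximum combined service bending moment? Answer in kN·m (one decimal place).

398.5 kN·m

(Lr or S) → S = 95.5 kN·m.
C1: 1.0(204.2) + 1.0(127.4) + 0.7(95.5) = 398.5
C2: 1.0(204.2) = 204.2
C3: 1.0(204.2) + 0.7(76.2) + 0.75(2.6) = 259.5
C4: 1.0(204.2) + 0.75(127.4) + 0.75(95.5) = 371.4
C5: 1.0(204.2) + 1.0(95.5) = 299.7
C6: 0.6(204.2) - 0.6(76.2) = 76.8
Maximum is from combination 1.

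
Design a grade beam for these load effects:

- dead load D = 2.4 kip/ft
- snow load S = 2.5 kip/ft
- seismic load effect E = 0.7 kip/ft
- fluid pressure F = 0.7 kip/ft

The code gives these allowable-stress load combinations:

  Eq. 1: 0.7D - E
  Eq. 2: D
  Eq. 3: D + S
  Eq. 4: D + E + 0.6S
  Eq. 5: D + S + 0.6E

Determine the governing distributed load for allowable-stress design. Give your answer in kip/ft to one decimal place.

5.3 kip/ft

Eq. 1: 0.7(2.4) - 1.0(0.7) = 1.0
Eq. 2: 1.0(2.4) = 2.4
Eq. 3: 1.0(2.4) + 1.0(2.5) = 4.9
Eq. 4: 1.0(2.4) + 1.0(0.7) + 0.6(2.5) = 4.6
Eq. 5: 1.0(2.4) + 1.0(2.5) + 0.6(0.7) = 5.3
Maximum is from combination 5.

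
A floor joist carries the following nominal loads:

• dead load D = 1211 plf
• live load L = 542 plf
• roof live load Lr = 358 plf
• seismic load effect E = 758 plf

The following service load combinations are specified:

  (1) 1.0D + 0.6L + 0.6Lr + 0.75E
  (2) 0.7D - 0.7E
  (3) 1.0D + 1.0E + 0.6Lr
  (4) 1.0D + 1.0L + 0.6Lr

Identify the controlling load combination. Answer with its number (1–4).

Combination 1

(1) 1.0(1211) + 0.6(542) + 0.6(358) + 0.75(758) = 1211.00 + 325.20 + 214.80 + 568.50 = 2319.50
(2) 0.7(1211) - 0.7(758) = 847.70 - 530.60 = 317.10
(3) 1.0(1211) + 1.0(758) + 0.6(358) = 1211.00 + 758.00 + 214.80 = 2183.80
(4) 1.0(1211) + 1.0(542) + 0.6(358) = 1211.00 + 542.00 + 214.80 = 1967.80
The largest value is 2319.50 plf from combination 1.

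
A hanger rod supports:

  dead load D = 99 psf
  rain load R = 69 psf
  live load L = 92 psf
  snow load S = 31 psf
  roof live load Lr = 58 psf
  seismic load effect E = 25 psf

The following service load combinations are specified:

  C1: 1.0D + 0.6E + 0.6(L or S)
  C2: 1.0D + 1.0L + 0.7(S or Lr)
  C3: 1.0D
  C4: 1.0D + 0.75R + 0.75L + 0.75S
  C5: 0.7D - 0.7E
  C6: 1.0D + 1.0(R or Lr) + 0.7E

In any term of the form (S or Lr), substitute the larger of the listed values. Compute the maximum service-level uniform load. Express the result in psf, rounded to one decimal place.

243.0 psf

(L or S) → L = 92 psf; (S or Lr) → Lr = 58 psf; (R or Lr) → R = 69 psf.
C1: 1.0(99) + 0.6(25) + 0.6(92) = 169.2
C2: 1.0(99) + 1.0(92) + 0.7(58) = 231.6
C3: 1.0(99) = 99.0
C4: 1.0(99) + 0.75(69) + 0.75(92) + 0.75(31) = 243.0
C5: 0.7(99) - 0.7(25) = 51.8
C6: 1.0(99) + 1.0(69) + 0.7(25) = 185.5
Combination 4 governs: q = 243.0 psf.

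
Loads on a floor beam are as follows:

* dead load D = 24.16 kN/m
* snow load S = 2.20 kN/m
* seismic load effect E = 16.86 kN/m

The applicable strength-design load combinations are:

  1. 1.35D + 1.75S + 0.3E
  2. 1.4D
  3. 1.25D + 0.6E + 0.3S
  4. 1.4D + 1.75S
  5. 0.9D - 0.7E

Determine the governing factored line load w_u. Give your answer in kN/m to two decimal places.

1. 1.35(24.16) + 1.75(2.20) + 0.3(16.86) = 41.52
2. 1.4(24.16) = 33.82
3. 1.25(24.16) + 0.6(16.86) + 0.3(2.20) = 40.98
4. 1.4(24.16) + 1.75(2.20) = 37.67
5. 0.9(24.16) - 0.7(16.86) = 9.94
Combination 1 governs: w_u = 41.52 kN/m.

41.52 kN/m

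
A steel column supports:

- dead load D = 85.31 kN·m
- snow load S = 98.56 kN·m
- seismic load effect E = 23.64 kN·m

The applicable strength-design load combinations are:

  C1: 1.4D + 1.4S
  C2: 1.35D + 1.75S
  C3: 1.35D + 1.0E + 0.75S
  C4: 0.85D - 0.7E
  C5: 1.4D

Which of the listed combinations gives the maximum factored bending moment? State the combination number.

C1: 1.4(85.31) + 1.4(98.56) = 257.42
C2: 1.35(85.31) + 1.75(98.56) = 115.17 + 172.48 = 287.65
C3: 1.35(85.31) + 1.0(23.64) + 0.75(98.56) = 115.17 + 23.64 + 73.92 = 212.73
C4: 0.85(85.31) - 0.7(23.64) = 55.97
C5: 1.4(85.31) = 119.43
The largest value is 287.65 kN·m from combination 2.

Combination 2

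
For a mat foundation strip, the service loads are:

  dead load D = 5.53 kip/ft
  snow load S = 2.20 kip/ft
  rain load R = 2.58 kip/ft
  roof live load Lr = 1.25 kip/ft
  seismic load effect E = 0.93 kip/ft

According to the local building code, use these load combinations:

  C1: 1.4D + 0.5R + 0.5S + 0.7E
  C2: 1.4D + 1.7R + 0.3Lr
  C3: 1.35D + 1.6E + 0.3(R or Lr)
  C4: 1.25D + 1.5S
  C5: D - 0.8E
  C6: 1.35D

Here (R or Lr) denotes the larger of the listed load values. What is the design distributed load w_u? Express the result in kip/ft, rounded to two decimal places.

(R or Lr) → R = 2.58 kip/ft.
C1: 1.4(5.53) + 0.5(2.58) + 0.5(2.20) + 0.7(0.93) = 10.78
C2: 1.4(5.53) + 1.7(2.58) + 0.3(1.25) = 12.50
C3: 1.35(5.53) + 1.6(0.93) + 0.3(2.58) = 9.73
C4: 1.25(5.53) + 1.5(2.20) = 10.21
C5: 1.0(5.53) - 0.8(0.93) = 4.79
C6: 1.35(5.53) = 7.47
The controlling combination is 2, giving 12.50 kip/ft.

12.50 kip/ft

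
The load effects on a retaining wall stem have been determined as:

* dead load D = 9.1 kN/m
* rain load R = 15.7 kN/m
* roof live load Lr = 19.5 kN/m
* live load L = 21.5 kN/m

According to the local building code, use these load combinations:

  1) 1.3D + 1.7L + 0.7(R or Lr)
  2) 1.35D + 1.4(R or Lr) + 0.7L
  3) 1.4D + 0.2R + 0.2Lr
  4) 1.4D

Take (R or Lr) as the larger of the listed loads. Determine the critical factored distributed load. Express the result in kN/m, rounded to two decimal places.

(R or Lr) → Lr = 19.5 kN/m.
1) 1.3(9.1) + 1.7(21.5) + 0.7(19.5) = 62.03
2) 1.35(9.1) + 1.4(19.5) + 0.7(21.5) = 54.64
3) 1.4(9.1) + 0.2(15.7) + 0.2(19.5) = 19.78
4) 1.4(9.1) = 12.74
Maximum is from combination 1.

62.03 kN/m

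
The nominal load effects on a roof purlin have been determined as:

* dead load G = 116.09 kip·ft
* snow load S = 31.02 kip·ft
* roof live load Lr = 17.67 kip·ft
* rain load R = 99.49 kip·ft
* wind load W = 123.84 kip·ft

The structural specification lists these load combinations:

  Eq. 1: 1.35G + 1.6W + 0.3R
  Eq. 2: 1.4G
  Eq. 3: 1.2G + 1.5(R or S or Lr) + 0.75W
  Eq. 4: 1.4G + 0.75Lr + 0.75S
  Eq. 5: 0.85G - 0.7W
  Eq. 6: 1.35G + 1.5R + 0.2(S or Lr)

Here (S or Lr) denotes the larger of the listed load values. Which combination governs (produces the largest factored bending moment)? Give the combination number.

Combination 1

(R or S or Lr) → R = 99.49 kip·ft; (S or Lr) → S = 31.02 kip·ft.
Eq. 1: 1.35(116.09) + 1.6(123.84) + 0.3(99.49) = 156.72 + 198.14 + 29.85 = 384.71
Eq. 2: 1.4(116.09) = 162.53
Eq. 3: 1.2(116.09) + 1.5(99.49) + 0.75(123.84) = 381.42
Eq. 4: 1.4(116.09) + 0.75(17.67) + 0.75(31.02) = 199.04
Eq. 5: 0.85(116.09) - 0.7(123.84) = 98.68 - 86.69 = 11.99
Eq. 6: 1.35(116.09) + 1.5(99.49) + 0.2(31.02) = 156.72 + 149.24 + 6.20 = 312.16
The largest value is 384.71 kip·ft from combination 1.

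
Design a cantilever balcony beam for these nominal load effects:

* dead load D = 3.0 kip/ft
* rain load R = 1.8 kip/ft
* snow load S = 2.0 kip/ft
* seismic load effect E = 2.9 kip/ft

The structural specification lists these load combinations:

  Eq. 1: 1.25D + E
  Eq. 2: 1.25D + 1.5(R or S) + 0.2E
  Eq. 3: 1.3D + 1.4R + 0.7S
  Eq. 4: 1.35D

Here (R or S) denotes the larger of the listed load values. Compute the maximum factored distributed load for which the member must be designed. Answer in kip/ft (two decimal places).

(R or S) → S = 2.0 kip/ft.
Eq. 1: 1.25(3.0) + 1.0(2.9) = 3.75 + 2.90 = 6.65
Eq. 2: 1.25(3.0) + 1.5(2.0) + 0.2(2.9) = 3.75 + 3.00 + 0.58 = 7.33
Eq. 3: 1.3(3.0) + 1.4(1.8) + 0.7(2.0) = 3.90 + 2.52 + 1.40 = 7.82
Eq. 4: 1.35(3.0) = 4.05
Combination 3 governs: w_u = 7.82 kip/ft.

7.82 kip/ft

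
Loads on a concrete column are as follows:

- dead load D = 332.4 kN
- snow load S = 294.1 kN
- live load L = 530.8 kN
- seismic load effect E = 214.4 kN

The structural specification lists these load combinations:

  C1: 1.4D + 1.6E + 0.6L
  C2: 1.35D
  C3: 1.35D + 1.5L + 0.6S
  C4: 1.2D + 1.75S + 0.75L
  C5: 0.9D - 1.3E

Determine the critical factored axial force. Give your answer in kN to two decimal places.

1421.40 kN

C1: 1.4(332.4) + 1.6(214.4) + 0.6(530.8) = 465.36 + 343.04 + 318.48 = 1126.88
C2: 1.35(332.4) = 448.74
C3: 1.35(332.4) + 1.5(530.8) + 0.6(294.1) = 448.74 + 796.20 + 176.46 = 1421.40
C4: 1.2(332.4) + 1.75(294.1) + 0.75(530.8) = 398.88 + 514.68 + 398.10 = 1311.66
C5: 0.9(332.4) - 1.3(214.4) = 299.16 - 278.72 = 20.44
Combination 3 governs: N_u = 1421.40 kN.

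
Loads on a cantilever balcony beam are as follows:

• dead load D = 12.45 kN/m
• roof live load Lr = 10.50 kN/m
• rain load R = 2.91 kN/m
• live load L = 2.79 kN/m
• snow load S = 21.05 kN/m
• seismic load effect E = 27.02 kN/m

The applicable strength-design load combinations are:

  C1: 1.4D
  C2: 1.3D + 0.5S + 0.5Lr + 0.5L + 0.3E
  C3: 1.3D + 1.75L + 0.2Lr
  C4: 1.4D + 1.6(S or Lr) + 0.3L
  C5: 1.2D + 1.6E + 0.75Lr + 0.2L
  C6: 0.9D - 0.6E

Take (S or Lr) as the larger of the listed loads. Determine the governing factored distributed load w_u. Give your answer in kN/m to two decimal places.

(S or Lr) → S = 21.05 kN/m.
C1: 1.4(12.45) = 17.43
C2: 1.3(12.45) + 0.5(21.05) + 0.5(10.50) + 0.5(2.79) + 0.3(27.02) = 41.46
C3: 1.3(12.45) + 1.75(2.79) + 0.2(10.50) = 23.17
C4: 1.4(12.45) + 1.6(21.05) + 0.3(2.79) = 51.95
C5: 1.2(12.45) + 1.6(27.02) + 0.75(10.50) + 0.2(2.79) = 66.61
C6: 0.9(12.45) - 0.6(27.02) = -5.01
Maximum is from combination 5.

66.61 kN/m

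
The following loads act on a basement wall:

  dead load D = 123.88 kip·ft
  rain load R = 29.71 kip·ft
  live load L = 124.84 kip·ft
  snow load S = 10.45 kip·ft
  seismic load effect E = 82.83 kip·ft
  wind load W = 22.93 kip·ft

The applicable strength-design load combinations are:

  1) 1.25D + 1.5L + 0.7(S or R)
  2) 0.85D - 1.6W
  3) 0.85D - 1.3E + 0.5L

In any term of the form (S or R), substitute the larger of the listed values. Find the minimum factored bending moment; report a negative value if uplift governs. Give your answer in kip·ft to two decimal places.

(S or R) → R = 29.71 kip·ft.
1) 1.25(123.88) + 1.5(124.84) + 0.7(29.71) = 154.85 + 187.26 + 20.80 = 362.91
2) 0.85(123.88) - 1.6(22.93) = 105.30 - 36.69 = 68.61
3) 0.85(123.88) - 1.3(82.83) + 0.5(124.84) = 105.30 - 107.68 + 62.42 = 60.04
Combination 3 gives the minimum: 60.04 kip·ft.

60.04 kip·ft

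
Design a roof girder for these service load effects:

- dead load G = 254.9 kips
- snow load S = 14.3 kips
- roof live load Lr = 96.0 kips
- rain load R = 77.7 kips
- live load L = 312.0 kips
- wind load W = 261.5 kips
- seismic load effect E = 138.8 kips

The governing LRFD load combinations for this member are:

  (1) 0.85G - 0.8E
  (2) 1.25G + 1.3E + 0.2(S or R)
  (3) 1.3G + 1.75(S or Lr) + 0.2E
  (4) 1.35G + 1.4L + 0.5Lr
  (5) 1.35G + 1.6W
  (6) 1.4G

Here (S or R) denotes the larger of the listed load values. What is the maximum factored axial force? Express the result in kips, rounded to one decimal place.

(S or R) → R = 77.7 kips; (S or Lr) → Lr = 96.0 kips.
(1) 0.85(254.9) - 0.8(138.8) = 105.6
(2) 1.25(254.9) + 1.3(138.8) + 0.2(77.7) = 514.6
(3) 1.3(254.9) + 1.75(96.0) + 0.2(138.8) = 527.1
(4) 1.35(254.9) + 1.4(312.0) + 0.5(96.0) = 344.1 + 436.8 + 48.0 = 828.9
(5) 1.35(254.9) + 1.6(261.5) = 344.1 + 418.4 = 762.5
(6) 1.4(254.9) = 356.9
The controlling combination is 4, giving 828.9 kips.

828.9 kips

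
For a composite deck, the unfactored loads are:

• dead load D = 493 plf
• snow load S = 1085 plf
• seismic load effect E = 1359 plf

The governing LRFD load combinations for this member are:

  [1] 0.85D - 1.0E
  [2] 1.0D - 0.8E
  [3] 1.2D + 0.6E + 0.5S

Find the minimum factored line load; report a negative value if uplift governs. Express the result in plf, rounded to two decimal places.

-939.95 plf

[1] 0.85(493) - 1.0(1359) = 419.05 - 1359.00 = -939.95
[2] 1.0(493) - 0.8(1359) = 493.00 - 1087.20 = -594.20
[3] 1.2(493) + 0.6(1359) + 0.5(1085) = 591.60 + 815.40 + 542.50 = 1949.50
Combination 1 gives the minimum: -939.95 plf.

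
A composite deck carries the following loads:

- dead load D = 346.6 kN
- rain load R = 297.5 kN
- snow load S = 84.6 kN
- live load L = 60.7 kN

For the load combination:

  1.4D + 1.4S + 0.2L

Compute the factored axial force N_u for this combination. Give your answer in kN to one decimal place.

615.8 kN

1.4(346.6) + 1.4(84.6) + 0.2(60.7) = 615.8
N_u = 615.8 kN.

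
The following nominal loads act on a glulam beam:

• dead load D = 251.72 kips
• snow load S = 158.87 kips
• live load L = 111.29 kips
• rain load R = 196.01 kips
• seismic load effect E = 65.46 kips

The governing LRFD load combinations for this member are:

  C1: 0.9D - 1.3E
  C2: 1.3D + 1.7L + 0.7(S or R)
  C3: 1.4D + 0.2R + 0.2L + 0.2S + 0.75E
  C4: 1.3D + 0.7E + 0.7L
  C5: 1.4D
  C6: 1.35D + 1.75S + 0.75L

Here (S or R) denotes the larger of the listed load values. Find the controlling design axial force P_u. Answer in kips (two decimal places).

701.31 kips

(S or R) → R = 196.01 kips.
C1: 0.9(251.72) - 1.3(65.46) = 226.55 - 85.10 = 141.45
C2: 1.3(251.72) + 1.7(111.29) + 0.7(196.01) = 327.24 + 189.19 + 137.21 = 653.64
C3: 1.4(251.72) + 0.2(196.01) + 0.2(111.29) + 0.2(158.87) + 0.75(65.46) = 352.41 + 39.20 + 22.26 + 31.77 + 49.10 = 494.74
C4: 1.3(251.72) + 0.7(65.46) + 0.7(111.29) = 327.24 + 45.82 + 77.90 = 450.96
C5: 1.4(251.72) = 352.41
C6: 1.35(251.72) + 1.75(158.87) + 0.75(111.29) = 339.82 + 278.02 + 83.47 = 701.31
Combination 6 governs: P_u = 701.31 kips.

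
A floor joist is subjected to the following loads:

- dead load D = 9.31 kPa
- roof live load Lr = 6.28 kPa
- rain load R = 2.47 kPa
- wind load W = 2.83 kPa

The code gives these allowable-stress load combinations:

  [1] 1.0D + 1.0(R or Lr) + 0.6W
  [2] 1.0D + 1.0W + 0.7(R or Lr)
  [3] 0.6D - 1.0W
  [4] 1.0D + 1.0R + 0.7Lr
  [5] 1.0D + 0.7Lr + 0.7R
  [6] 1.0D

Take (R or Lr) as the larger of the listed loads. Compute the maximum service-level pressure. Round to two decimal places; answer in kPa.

(R or Lr) → Lr = 6.28 kPa.
[1] 1.0(9.31) + 1.0(6.28) + 0.6(2.83) = 9.31 + 6.28 + 1.70 = 17.29
[2] 1.0(9.31) + 1.0(2.83) + 0.7(6.28) = 9.31 + 2.83 + 4.40 = 16.54
[3] 0.6(9.31) - 1.0(2.83) = 5.59 - 2.83 = 2.76
[4] 1.0(9.31) + 1.0(2.47) + 0.7(6.28) = 9.31 + 2.47 + 4.40 = 16.18
[5] 1.0(9.31) + 0.7(6.28) + 0.7(2.47) = 9.31 + 4.40 + 1.73 = 15.44
[6] 1.0(9.31) = 9.31
The controlling combination is 1, giving 17.29 kPa.

17.29 kPa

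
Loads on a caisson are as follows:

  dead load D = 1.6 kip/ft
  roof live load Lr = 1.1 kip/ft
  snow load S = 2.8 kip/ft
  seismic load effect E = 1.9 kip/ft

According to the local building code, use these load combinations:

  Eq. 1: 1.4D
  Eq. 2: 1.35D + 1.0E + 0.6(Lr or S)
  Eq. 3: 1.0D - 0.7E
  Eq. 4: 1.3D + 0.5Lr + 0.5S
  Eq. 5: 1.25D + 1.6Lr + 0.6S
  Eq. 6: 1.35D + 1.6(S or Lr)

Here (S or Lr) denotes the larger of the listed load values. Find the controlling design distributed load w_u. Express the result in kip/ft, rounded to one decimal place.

(Lr or S) → S = 2.8 kip/ft; (S or Lr) → S = 2.8 kip/ft.
Eq. 1: 1.4(1.6) = 2.2
Eq. 2: 1.35(1.6) + 1.0(1.9) + 0.6(2.8) = 5.7
Eq. 3: 1.0(1.6) - 0.7(1.9) = 1.6 - 1.3 = 0.3
Eq. 4: 1.3(1.6) + 0.5(1.1) + 0.5(2.8) = 4.0
Eq. 5: 1.25(1.6) + 1.6(1.1) + 0.6(2.8) = 5.4
Eq. 6: 1.35(1.6) + 1.6(2.8) = 6.6
The controlling combination is 6, giving 6.6 kip/ft.

6.6 kip/ft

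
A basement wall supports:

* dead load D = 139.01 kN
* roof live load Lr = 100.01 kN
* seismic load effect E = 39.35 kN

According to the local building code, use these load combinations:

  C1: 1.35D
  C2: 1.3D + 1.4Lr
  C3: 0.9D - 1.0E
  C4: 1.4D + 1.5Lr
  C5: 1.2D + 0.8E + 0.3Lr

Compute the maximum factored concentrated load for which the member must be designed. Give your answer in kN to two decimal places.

344.63 kN

C1: 1.35(139.01) = 187.66
C2: 1.3(139.01) + 1.4(100.01) = 320.73
C3: 0.9(139.01) - 1.0(39.35) = 125.11 - 39.35 = 85.76
C4: 1.4(139.01) + 1.5(100.01) = 194.61 + 150.02 = 344.63
C5: 1.2(139.01) + 0.8(39.35) + 0.3(100.01) = 228.30
The controlling combination is 4, giving 344.63 kN.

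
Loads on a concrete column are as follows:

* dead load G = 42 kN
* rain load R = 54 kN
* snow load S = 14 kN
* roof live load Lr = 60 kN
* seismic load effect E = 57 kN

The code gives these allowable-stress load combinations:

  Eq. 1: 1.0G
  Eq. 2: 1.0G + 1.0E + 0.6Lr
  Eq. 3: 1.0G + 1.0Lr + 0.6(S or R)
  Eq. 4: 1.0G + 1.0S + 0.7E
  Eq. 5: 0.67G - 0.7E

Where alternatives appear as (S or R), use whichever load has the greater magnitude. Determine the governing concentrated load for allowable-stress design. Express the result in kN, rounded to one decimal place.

(S or R) → R = 54 kN.
Eq. 1: 1.0(42) = 42.0
Eq. 2: 1.0(42) + 1.0(57) + 0.6(60) = 42.0 + 57.0 + 36.0 = 135.0
Eq. 3: 1.0(42) + 1.0(60) + 0.6(54) = 42.0 + 60.0 + 32.4 = 134.4
Eq. 4: 1.0(42) + 1.0(14) + 0.7(57) = 42.0 + 14.0 + 39.9 = 95.9
Eq. 5: 0.67(42) - 0.7(57) = 28.1 - 39.9 = -11.8
Combination 2 governs: P = 135.0 kN.

135.0 kN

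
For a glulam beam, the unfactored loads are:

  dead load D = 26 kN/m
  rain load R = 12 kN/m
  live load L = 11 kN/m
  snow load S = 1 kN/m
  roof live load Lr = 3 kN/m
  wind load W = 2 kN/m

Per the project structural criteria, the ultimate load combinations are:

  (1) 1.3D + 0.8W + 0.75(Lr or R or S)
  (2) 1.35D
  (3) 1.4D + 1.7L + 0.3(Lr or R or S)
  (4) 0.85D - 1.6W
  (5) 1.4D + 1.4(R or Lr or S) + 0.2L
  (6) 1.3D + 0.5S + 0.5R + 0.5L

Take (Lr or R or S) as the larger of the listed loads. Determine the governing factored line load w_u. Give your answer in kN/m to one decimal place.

(Lr or R or S) → R = 12 kN/m; (R or Lr or S) → R = 12 kN/m.
(1) 1.3(26) + 0.8(2) + 0.75(12) = 44.4
(2) 1.35(26) = 35.1
(3) 1.4(26) + 1.7(11) + 0.3(12) = 58.7
(4) 0.85(26) - 1.6(2) = 18.9
(5) 1.4(26) + 1.4(12) + 0.2(11) = 55.4
(6) 1.3(26) + 0.5(1) + 0.5(12) + 0.5(11) = 45.8
Maximum is from combination 3.

58.7 kN/m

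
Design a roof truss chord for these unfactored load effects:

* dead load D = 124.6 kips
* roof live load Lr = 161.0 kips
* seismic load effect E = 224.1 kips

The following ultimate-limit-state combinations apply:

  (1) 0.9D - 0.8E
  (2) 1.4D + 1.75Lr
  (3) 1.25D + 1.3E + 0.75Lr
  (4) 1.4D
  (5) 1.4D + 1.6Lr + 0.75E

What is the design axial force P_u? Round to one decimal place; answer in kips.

600.1 kips

(1) 0.9(124.6) - 0.8(224.1) = -67.1
(2) 1.4(124.6) + 1.75(161.0) = 174.4 + 281.8 = 456.2
(3) 1.25(124.6) + 1.3(224.1) + 0.75(161.0) = 567.8
(4) 1.4(124.6) = 174.4
(5) 1.4(124.6) + 1.6(161.0) + 0.75(224.1) = 174.4 + 257.6 + 168.1 = 600.1
Combination 5 governs: P_u = 600.1 kips.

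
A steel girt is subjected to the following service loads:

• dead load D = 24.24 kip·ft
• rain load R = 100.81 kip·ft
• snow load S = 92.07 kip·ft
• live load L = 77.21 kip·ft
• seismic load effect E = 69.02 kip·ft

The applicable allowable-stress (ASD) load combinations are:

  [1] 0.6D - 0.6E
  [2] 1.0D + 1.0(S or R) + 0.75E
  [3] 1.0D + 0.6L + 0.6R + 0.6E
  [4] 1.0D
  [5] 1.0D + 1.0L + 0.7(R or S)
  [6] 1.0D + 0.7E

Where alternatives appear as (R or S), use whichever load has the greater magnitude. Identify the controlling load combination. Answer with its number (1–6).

Combination 2

(S or R) → R = 100.81 kip·ft; (R or S) → R = 100.81 kip·ft.
[1] 0.6(24.24) - 0.6(69.02) = 14.54 - 41.41 = -26.87
[2] 1.0(24.24) + 1.0(100.81) + 0.75(69.02) = 24.24 + 100.81 + 51.77 = 176.82
[3] 1.0(24.24) + 0.6(77.21) + 0.6(100.81) + 0.6(69.02) = 172.46
[4] 1.0(24.24) = 24.24
[5] 1.0(24.24) + 1.0(77.21) + 0.7(100.81) = 24.24 + 77.21 + 70.57 = 172.02
[6] 1.0(24.24) + 0.7(69.02) = 24.24 + 48.31 = 72.55
The largest value is 176.82 kip·ft from combination 2.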